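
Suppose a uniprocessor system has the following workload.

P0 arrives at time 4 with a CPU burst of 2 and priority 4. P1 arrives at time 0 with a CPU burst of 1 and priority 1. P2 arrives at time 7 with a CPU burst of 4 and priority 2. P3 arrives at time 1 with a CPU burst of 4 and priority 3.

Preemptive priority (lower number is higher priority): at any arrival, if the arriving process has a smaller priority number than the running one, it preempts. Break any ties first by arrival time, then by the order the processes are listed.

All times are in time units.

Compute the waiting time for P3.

0

Timeline: | P1 0-1 | P3 1-5 | P0 5-7 | P2 7-11 |
Completion: P0=7  P1=1  P2=11  P3=5
Turnaround (C−A): P0=3  P1=1  P2=4  P3=4
Waiting(P3) = turnaround − burst = 4 − 4 = 0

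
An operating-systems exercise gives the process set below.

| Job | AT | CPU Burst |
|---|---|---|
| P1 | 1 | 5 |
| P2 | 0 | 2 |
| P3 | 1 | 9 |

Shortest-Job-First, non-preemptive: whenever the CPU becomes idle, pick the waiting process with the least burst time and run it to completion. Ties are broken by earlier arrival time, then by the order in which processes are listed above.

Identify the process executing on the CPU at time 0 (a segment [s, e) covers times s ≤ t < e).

P2

Gantt: | P2 0-2 | P1 2-7 | P3 7-16 |
Completion: P1=7  P2=2  P3=16
Turnaround (C−A): P1=6  P2=2  P3=15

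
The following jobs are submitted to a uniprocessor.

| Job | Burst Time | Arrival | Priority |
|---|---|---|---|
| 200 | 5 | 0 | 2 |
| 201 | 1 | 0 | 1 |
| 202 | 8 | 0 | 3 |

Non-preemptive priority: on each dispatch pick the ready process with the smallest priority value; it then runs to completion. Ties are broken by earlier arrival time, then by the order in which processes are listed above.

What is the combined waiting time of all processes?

7

Schedule: | 201 0-1 | 200 1-6 | 202 6-14 |
Completion: 200=6  201=1  202=14
Waiting = turnaround − burst: 200=1, 201=0, 202=6
Total waiting = 1 + 0 + 6 = 7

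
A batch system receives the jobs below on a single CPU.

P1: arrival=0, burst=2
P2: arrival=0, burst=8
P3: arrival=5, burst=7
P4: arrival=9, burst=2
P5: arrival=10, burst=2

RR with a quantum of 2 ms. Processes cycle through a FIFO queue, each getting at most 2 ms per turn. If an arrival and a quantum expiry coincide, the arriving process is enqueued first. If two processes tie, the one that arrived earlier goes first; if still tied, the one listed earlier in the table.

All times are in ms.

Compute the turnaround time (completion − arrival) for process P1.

Gantt: | P1 0-2 | P2 2-6 | P3 6-8 | P2 8-10 | P3 10-12 | P4 12-14 | P5 14-16 | P2 16-18 | P3 18-21 |
Completion: P1=2  P2=18  P3=21  P4=14  P5=16
Turnaround(P1) = completion − arrival = 2 − 0 = 2

2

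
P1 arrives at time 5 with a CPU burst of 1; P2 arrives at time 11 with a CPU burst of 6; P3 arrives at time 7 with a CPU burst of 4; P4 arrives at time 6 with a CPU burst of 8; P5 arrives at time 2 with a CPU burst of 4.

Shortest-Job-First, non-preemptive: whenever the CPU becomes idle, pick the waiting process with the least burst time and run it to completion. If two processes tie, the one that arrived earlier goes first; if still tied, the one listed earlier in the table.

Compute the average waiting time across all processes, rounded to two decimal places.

Timeline: | idle 0-2 | P5 2-6 | P1 6-7 | P3 7-11 | P2 11-17 | P4 17-25 |
Completion: P1=7  P2=17  P3=11  P4=25  P5=6
Turnaround (C−A): P1=2  P2=6  P3=4  P4=19  P5=4
Waiting times: P1=1, P2=0, P3=0, P4=11, P5=0
Average waiting = (1+0+0+11+0) / 5 = 12/5 = 2.40

2.40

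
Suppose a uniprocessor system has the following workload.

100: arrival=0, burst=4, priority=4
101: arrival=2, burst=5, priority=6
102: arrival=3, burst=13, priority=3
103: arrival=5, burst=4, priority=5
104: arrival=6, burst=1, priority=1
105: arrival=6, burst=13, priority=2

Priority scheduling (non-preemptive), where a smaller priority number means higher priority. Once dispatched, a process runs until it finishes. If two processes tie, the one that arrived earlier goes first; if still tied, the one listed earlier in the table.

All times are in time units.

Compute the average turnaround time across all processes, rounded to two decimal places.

Gantt: | 100 0-4 | 102 4-17 | 104 17-18 | 105 18-31 | 103 31-35 | 101 35-40 |
Completion: 100=4  101=40  102=17  103=35  104=18  105=31
Turnaround times: 100=4, 101=38, 102=14, 103=30, 104=12, 105=25
Average turnaround = (4+38+14+30+12+25) / 6 = 123/6 = 20.50

20.50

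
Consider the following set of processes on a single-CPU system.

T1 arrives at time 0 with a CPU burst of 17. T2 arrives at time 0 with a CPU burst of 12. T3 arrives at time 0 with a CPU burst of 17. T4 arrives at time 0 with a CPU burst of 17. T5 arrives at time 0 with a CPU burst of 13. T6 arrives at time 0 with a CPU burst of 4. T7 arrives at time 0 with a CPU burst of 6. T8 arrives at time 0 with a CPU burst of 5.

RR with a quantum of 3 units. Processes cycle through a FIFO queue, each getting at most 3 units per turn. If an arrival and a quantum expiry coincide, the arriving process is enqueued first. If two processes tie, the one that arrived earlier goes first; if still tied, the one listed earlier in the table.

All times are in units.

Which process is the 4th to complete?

T2

Gantt: | T1 0-3 | T2 3-6 | T3 6-9 | T4 9-12 | T5 12-15 | T6 15-18 | T7 18-21 | T8 21-24 | T1 24-27 | T2 27-30 | T3 30-33 | T4 33-36 | T5 36-39 | T6 39-40 | T7 40-43 | T8 43-45 | T1 45-48 | T2 48-51 | T3 51-54 | T4 54-57 | T5 57-60 | T1 60-63 | T2 63-66 | T3 66-69 | T4 69-72 | T5 72-75 | T1 75-78 | T3 78-81 | T4 81-84 | T5 84-85 | T1 85-87 | T3 87-89 | T4 89-91 |
Completion: T1=87  T2=66  T3=89  T4=91  T5=85  T6=40  T7=43  T8=45
Turnaround (C−A): T1=87  T2=66  T3=89  T4=91  T5=85  T6=40  T7=43  T8=45
Finish order: T6 → T7 → T8 → T2 → T5 → T1 → T3 → T4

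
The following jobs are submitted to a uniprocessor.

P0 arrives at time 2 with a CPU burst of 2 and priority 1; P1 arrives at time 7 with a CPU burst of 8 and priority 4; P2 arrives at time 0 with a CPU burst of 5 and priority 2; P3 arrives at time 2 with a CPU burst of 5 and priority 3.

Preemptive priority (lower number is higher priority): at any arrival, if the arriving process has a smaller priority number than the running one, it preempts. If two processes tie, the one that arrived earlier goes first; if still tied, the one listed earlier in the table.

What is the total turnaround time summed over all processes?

Timeline: | P2 0-2 | P0 2-4 | P2 4-7 | P3 7-12 | P1 12-20 |
Completion: P0=4  P1=20  P2=7  P3=12
Turnaround (C−A): P0=2  P1=13  P2=7  P3=10
Turnaround = completion − arrival: P0=2, P1=13, P2=7, P3=10
Total turnaround = 2 + 13 + 7 + 10 = 32

32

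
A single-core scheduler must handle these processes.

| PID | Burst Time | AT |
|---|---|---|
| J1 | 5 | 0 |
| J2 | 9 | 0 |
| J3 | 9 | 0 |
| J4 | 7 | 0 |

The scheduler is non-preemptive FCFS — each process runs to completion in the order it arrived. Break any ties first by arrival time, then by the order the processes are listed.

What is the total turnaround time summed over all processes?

72

Schedule: | J1 0-5 | J2 5-14 | J3 14-23 | J4 23-30 |
Completion: J1=5  J2=14  J3=23  J4=30
Turnaround (C−A): J1=5  J2=14  J3=23  J4=30
Turnaround = completion − arrival: J1=5, J2=14, J3=23, J4=30
Total turnaround = 5 + 14 + 23 + 30 = 72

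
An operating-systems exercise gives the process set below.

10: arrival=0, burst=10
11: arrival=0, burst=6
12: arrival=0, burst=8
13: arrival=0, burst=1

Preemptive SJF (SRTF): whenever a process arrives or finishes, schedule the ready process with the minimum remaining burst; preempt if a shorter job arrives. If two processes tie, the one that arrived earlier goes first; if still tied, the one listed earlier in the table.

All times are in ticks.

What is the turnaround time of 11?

Timeline: | 13 0-1 | 11 1-7 | 12 7-15 | 10 15-25 |
Completion: 10=25  11=7  12=15  13=1
Turnaround (C−A): 10=25  11=7  12=15  13=1
Turnaround(11) = completion − arrival = 7 − 0 = 7

7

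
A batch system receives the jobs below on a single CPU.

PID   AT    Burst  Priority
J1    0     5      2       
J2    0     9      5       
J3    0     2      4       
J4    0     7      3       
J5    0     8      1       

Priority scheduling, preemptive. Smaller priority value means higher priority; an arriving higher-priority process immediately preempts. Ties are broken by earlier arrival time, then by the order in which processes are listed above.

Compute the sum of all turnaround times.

94

Timeline: | J5 0-8 | J1 8-13 | J4 13-20 | J3 20-22 | J2 22-31 |
Completion: J1=13  J2=31  J3=22  J4=20  J5=8
Turnaround (C−A): J1=13  J2=31  J3=22  J4=20  J5=8
Turnaround = completion − arrival: J1=13, J2=31, J3=22, J4=20, J5=8
Total turnaround = 13 + 31 + 22 + 20 + 8 = 94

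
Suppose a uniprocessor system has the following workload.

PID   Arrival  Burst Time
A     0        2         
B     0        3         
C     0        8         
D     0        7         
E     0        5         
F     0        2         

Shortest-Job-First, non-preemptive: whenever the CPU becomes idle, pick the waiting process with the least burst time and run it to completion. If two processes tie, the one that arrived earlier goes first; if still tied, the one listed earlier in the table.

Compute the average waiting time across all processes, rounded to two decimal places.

Schedule: | A 0-2 | F 2-4 | B 4-7 | E 7-12 | D 12-19 | C 19-27 |
Completion: A=2  B=7  C=27  D=19  E=12  F=4
Turnaround (C−A): A=2  B=7  C=27  D=19  E=12  F=4
Waiting times: A=0, B=4, C=19, D=12, E=7, F=2
Average waiting = (0+4+19+12+7+2) / 6 = 44/6 = 7.33

7.33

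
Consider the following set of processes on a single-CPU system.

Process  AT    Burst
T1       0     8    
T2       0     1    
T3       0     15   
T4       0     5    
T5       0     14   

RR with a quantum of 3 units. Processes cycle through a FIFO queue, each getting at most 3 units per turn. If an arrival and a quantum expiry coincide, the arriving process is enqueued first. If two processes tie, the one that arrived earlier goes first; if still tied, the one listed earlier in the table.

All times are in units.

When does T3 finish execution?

41

Schedule: | T1 0-3 | T2 3-4 | T3 4-7 | T4 7-10 | T5 10-13 | T1 13-16 | T3 16-19 | T4 19-21 | T5 21-24 | T1 24-26 | T3 26-29 | T5 29-32 | T3 32-35 | T5 35-38 | T3 38-41 | T5 41-43 |
Completion: T1=26  T2=4  T3=41  T4=21  T5=43
Turnaround (C−A): T1=26  T2=4  T3=41  T4=21  T5=43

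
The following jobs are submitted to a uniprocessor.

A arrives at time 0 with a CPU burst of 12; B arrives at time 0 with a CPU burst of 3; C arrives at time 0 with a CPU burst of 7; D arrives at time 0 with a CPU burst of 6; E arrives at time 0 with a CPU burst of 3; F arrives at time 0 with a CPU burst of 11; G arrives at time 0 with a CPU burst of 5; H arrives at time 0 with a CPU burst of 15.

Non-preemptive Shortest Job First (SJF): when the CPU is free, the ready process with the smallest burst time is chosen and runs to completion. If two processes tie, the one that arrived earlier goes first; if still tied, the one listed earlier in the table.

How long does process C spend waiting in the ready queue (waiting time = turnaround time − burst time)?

17

Timeline: | B 0-3 | E 3-6 | G 6-11 | D 11-17 | C 17-24 | F 24-35 | A 35-47 | H 47-62 |
Completion: A=47  B=3  C=24  D=17  E=6  F=35  G=11  H=62
Turnaround (C−A): A=47  B=3  C=24  D=17  E=6  F=35  G=11  H=62
Waiting(C) = turnaround − burst = 24 − 7 = 17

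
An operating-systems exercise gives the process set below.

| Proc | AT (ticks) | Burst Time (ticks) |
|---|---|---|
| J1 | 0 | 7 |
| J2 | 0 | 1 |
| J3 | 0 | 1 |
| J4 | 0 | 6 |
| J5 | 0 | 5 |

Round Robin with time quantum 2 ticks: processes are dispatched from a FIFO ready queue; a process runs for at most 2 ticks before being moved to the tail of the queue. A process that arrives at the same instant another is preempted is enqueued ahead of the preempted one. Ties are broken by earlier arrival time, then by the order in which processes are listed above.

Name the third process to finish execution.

Timeline: | J1 0-2 | J2 2-3 | J3 3-4 | J4 4-6 | J5 6-8 | J1 8-10 | J4 10-12 | J5 12-14 | J1 14-16 | J4 16-18 | J5 18-19 | J1 19-20 |
Completion: J1=20  J2=3  J3=4  J4=18  J5=19
Finish order: J2 → J3 → J4 → J5 → J1

J4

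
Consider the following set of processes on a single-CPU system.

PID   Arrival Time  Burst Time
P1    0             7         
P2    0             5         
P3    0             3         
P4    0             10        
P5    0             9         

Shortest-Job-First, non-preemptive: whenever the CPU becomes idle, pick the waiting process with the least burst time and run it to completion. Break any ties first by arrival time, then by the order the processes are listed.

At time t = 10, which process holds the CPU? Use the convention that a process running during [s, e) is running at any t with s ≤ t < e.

Schedule: | P3 0-3 | P2 3-8 | P1 8-15 | P5 15-24 | P4 24-34 |
Completion: P1=15  P2=8  P3=3  P4=34  P5=24
Turnaround (C−A): P1=15  P2=8  P3=3  P4=34  P5=24

P1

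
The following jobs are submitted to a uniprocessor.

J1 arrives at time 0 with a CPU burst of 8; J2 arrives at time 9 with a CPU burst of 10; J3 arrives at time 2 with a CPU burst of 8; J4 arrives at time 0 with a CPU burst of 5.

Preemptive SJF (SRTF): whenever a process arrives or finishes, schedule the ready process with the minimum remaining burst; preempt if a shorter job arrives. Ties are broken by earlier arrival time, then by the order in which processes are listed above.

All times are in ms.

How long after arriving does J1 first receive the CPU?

5

Timeline: | J4 0-5 | J1 5-13 | J3 13-21 | J2 21-31 |
Completion: J1=13  J2=31  J3=21  J4=5
Turnaround (C−A): J1=13  J2=22  J3=19  J4=5
Response(J1) = first start − arrival = 5 − 0 = 5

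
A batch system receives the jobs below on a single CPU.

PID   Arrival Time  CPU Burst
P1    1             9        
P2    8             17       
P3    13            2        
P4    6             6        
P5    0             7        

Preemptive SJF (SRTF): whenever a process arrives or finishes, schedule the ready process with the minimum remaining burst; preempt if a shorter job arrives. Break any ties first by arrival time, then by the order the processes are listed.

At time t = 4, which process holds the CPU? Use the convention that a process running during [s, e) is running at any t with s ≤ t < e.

Gantt: | P5 0-7 | P4 7-13 | P3 13-15 | P1 15-24 | P2 24-41 |
Completion: P1=24  P2=41  P3=15  P4=13  P5=7
Turnaround (C−A): P1=23  P2=33  P3=2  P4=7  P5=7

P5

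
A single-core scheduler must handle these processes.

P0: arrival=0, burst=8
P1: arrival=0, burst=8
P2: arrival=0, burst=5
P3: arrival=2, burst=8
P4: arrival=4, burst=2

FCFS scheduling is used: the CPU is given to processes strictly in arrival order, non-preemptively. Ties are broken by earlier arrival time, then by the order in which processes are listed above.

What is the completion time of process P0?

8

Gantt: | P0 0-8 | P1 8-16 | P2 16-21 | P3 21-29 | P4 29-31 |
Completion: P0=8  P1=16  P2=21  P3=29  P4=31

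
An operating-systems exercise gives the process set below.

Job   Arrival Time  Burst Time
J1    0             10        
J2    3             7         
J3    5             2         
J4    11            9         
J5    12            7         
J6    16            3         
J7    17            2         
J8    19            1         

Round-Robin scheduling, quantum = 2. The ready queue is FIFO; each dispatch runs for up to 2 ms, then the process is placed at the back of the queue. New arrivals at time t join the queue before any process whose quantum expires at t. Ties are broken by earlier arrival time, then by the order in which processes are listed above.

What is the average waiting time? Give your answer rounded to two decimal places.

Schedule: | J1 0-4 | J2 4-6 | J1 6-8 | J3 8-10 | J2 10-12 | J1 12-14 | J4 14-16 | J5 16-18 | J2 18-20 | J1 20-22 | J6 22-24 | J4 24-26 | J7 26-28 | J5 28-30 | J8 30-31 | J2 31-32 | J6 32-33 | J4 33-35 | J5 35-37 | J4 37-39 | J5 39-40 | J4 40-41 |
Completion: J1=22  J2=32  J3=10  J4=41  J5=40  J6=33  J7=28  J8=31
Turnaround (C−A): J1=22  J2=29  J3=5  J4=30  J5=28  J6=17  J7=11  J8=12
Waiting times: J1=12, J2=22, J3=3, J4=21, J5=21, J6=14, J7=9, J8=11
Average waiting = (12+22+3+21+21+14+9+11) / 8 = 113/8 = 14.13

14.13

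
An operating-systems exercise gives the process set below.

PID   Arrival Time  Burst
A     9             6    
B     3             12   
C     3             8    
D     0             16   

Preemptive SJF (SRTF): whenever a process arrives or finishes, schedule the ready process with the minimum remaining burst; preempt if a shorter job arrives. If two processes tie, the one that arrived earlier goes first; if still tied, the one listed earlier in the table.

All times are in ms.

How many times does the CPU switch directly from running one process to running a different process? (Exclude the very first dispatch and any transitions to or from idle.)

4

Gantt: | D 0-3 | C 3-11 | A 11-17 | B 17-29 | D 29-42 |
Completion: A=17  B=29  C=11  D=42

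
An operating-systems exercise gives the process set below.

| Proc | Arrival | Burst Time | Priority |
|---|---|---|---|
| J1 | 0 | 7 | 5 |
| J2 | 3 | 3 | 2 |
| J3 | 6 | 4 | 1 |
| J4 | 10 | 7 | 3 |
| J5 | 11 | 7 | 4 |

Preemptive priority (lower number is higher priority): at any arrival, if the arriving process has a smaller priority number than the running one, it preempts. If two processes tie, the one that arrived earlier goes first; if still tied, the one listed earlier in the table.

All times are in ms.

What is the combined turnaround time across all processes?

Schedule: | J1 0-3 | J2 3-6 | J3 6-10 | J4 10-17 | J5 17-24 | J1 24-28 |
Completion: J1=28  J2=6  J3=10  J4=17  J5=24
Turnaround (C−A): J1=28  J2=3  J3=4  J4=7  J5=13
Turnaround = completion − arrival: J1=28, J2=3, J3=4, J4=7, J5=13
Total turnaround = 28 + 3 + 4 + 7 + 13 = 55

55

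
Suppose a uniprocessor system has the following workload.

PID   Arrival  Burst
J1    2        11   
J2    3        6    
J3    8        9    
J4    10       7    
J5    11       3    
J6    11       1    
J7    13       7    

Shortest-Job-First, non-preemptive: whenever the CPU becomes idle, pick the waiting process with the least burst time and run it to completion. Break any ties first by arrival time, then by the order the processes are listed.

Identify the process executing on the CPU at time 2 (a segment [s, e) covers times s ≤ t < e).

Schedule: | idle 0-2 | J1 2-13 | J6 13-14 | J5 14-17 | J2 17-23 | J4 23-30 | J7 30-37 | J3 37-46 |
Completion: J1=13  J2=23  J3=46  J4=30  J5=17  J6=14  J7=37

J1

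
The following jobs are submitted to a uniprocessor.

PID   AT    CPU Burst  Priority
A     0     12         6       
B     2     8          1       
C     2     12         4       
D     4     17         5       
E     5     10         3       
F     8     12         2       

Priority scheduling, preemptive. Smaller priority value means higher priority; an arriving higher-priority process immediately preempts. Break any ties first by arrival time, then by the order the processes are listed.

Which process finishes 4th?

Gantt: | A 0-2 | B 2-10 | F 10-22 | E 22-32 | C 32-44 | D 44-61 | A 61-71 |
Completion: A=71  B=10  C=44  D=61  E=32  F=22
Turnaround (C−A): A=71  B=8  C=42  D=57  E=27  F=14
Finish order: B → F → E → C → D → A

C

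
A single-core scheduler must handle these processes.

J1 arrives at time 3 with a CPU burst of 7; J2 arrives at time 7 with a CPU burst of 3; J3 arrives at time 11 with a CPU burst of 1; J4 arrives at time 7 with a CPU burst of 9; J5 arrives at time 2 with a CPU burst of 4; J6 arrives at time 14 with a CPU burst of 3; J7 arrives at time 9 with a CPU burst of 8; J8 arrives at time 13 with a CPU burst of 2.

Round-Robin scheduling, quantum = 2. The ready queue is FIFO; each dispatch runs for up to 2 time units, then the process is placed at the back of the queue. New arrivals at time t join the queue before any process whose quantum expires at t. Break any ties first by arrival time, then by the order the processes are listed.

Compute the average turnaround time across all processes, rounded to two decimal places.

17.38

Timeline: | idle 0-2 | J5 2-4 | J1 4-6 | J5 6-8 | J1 8-10 | J2 10-12 | J4 12-14 | J7 14-16 | J1 16-18 | J3 18-19 | J2 19-20 | J8 20-22 | J6 22-24 | J4 24-26 | J7 26-28 | J1 28-29 | J6 29-30 | J4 30-32 | J7 32-34 | J4 34-36 | J7 36-38 | J4 38-39 |
Completion: J1=29  J2=20  J3=19  J4=39  J5=8  J6=30  J7=38  J8=22
Turnaround times: J1=26, J2=13, J3=8, J4=32, J5=6, J6=16, J7=29, J8=9
Average turnaround = (26+13+8+32+6+16+29+9) / 8 = 139/8 = 17.38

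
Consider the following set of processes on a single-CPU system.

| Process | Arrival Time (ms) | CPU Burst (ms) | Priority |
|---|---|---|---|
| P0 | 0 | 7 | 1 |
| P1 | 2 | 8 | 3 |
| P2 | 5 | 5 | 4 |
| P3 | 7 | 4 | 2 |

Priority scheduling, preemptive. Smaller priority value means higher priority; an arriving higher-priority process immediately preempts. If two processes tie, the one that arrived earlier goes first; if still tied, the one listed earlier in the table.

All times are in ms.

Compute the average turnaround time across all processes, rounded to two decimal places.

11.75

Timeline: | P0 0-7 | P3 7-11 | P1 11-19 | P2 19-24 |
Completion: P0=7  P1=19  P2=24  P3=11
Turnaround times: P0=7, P1=17, P2=19, P3=4
Average turnaround = (7+17+19+4) / 4 = 47/4 = 11.75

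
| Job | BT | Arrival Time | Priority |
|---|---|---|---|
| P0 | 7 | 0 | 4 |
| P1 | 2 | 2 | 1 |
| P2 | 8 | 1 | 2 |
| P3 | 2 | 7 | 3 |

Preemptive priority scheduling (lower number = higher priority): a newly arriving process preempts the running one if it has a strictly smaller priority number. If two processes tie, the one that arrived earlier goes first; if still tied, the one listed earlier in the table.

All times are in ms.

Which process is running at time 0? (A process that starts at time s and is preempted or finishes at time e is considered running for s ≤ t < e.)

Gantt: | P0 0-1 | P2 1-2 | P1 2-4 | P2 4-11 | P3 11-13 | P0 13-19 |
Completion: P0=19  P1=4  P2=11  P3=13

P0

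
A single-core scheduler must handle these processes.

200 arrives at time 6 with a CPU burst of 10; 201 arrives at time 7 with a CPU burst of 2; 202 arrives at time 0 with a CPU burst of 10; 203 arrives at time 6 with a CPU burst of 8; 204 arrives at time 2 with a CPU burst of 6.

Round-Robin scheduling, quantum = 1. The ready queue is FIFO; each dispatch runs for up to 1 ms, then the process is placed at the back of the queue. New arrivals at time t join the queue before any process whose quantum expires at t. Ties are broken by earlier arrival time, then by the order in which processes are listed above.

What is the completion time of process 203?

34

Gantt: | 202 0-2 | 204 2-3 | 202 3-4 | 204 4-5 | 202 5-6 | 204 6-7 | 200 7-8 | 203 8-9 | 202 9-10 | 201 10-11 | 204 11-12 | 200 12-13 | 203 13-14 | 202 14-15 | 201 15-16 | 204 16-17 | 200 17-18 | 203 18-19 | 202 19-20 | 204 20-21 | 200 21-22 | 203 22-23 | 202 23-24 | 200 24-25 | 203 25-26 | 202 26-27 | 200 27-28 | 203 28-29 | 202 29-30 | 200 30-31 | 203 31-32 | 200 32-33 | 203 33-34 | 200 34-36 |
Completion: 200=36  201=16  202=30  203=34  204=21
Turnaround (C−A): 200=30  201=9  202=30  203=28  204=19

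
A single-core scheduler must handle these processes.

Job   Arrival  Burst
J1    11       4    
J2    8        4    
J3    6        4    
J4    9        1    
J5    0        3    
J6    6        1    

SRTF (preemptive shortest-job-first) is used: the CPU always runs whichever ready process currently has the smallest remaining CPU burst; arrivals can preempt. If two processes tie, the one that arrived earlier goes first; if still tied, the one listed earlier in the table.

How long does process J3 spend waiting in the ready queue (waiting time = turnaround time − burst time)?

Gantt: | J5 0-3 | idle 3-6 | J6 6-7 | J3 7-9 | J4 9-10 | J3 10-12 | J2 12-16 | J1 16-20 |
Completion: J1=20  J2=16  J3=12  J4=10  J5=3  J6=7
Waiting(J3) = turnaround − burst = 6 − 4 = 2

2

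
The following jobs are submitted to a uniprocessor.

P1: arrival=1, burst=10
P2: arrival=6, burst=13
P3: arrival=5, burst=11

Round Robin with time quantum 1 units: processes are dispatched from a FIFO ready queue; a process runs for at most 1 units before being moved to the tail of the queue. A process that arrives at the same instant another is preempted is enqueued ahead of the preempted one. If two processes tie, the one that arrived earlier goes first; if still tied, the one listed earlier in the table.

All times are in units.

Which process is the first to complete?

P1

Schedule: | idle 0-1 | P1 1-5 | P3 5-6 | P1 6-7 | P2 7-8 | P3 8-9 | P1 9-10 | P2 10-11 | P3 11-12 | P1 12-13 | P2 13-14 | P3 14-15 | P1 15-16 | P2 16-17 | P3 17-18 | P1 18-19 | P2 19-20 | P3 20-21 | P1 21-22 | P2 22-23 | P3 23-24 | P2 24-25 | P3 25-26 | P2 26-27 | P3 27-28 | P2 28-29 | P3 29-30 | P2 30-31 | P3 31-32 | P2 32-35 |
Completion: P1=22  P2=35  P3=32
Turnaround (C−A): P1=21  P2=29  P3=27
Finish order: P1 → P3 → P2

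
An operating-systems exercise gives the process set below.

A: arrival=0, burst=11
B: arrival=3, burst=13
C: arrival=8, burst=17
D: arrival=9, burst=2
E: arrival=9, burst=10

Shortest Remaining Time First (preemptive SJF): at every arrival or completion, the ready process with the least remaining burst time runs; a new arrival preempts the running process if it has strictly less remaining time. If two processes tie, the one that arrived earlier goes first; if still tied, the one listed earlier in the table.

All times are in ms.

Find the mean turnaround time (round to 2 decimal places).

Gantt: | A 0-11 | D 11-13 | E 13-23 | B 23-36 | C 36-53 |
Completion: A=11  B=36  C=53  D=13  E=23
Turnaround times: A=11, B=33, C=45, D=4, E=14
Average turnaround = (11+33+45+4+14) / 5 = 107/5 = 21.40

21.40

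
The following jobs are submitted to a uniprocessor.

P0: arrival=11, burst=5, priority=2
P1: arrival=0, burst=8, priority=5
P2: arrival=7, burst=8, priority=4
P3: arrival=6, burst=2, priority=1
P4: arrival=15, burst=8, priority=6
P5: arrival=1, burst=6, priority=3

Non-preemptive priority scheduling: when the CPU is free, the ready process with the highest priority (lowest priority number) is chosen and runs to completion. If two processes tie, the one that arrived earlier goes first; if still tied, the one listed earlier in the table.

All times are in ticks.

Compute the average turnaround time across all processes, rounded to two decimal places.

Timeline: | P1 0-8 | P3 8-10 | P5 10-16 | P0 16-21 | P2 21-29 | P4 29-37 |
Completion: P0=21  P1=8  P2=29  P3=10  P4=37  P5=16
Turnaround times: P0=10, P1=8, P2=22, P3=4, P4=22, P5=15
Average turnaround = (10+8+22+4+22+15) / 6 = 81/6 = 13.50

13.50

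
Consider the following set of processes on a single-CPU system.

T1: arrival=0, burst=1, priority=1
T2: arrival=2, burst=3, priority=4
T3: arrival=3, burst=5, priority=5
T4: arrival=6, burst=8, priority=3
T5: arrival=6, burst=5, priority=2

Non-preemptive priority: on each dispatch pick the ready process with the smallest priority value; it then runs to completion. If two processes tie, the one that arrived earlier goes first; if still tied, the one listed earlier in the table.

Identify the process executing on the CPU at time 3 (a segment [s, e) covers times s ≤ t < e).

Timeline: | T1 0-1 | idle 1-2 | T2 2-5 | T3 5-10 | T5 10-15 | T4 15-23 |
Completion: T1=1  T2=5  T3=10  T4=23  T5=15
Turnaround (C−A): T1=1  T2=3  T3=7  T4=17  T5=9

T2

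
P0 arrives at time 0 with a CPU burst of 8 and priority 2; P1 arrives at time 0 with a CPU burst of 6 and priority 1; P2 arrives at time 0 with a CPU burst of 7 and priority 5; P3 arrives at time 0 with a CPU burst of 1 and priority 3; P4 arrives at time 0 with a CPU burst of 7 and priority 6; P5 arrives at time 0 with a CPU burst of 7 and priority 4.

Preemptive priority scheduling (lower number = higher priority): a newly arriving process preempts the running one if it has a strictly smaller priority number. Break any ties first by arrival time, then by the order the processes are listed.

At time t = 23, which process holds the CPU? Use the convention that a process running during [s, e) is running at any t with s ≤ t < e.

P2

Schedule: | P1 0-6 | P0 6-14 | P3 14-15 | P5 15-22 | P2 22-29 | P4 29-36 |
Completion: P0=14  P1=6  P2=29  P3=15  P4=36  P5=22
Turnaround (C−A): P0=14  P1=6  P2=29  P3=15  P4=36  P5=22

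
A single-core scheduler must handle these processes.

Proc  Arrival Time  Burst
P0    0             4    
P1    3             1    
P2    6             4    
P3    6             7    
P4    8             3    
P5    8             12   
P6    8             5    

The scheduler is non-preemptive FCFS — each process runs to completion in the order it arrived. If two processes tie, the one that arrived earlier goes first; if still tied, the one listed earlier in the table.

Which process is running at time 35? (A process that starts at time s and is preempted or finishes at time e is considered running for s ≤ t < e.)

Timeline: | P0 0-4 | P1 4-5 | idle 5-6 | P2 6-10 | P3 10-17 | P4 17-20 | P5 20-32 | P6 32-37 |
Completion: P0=4  P1=5  P2=10  P3=17  P4=20  P5=32  P6=37

P6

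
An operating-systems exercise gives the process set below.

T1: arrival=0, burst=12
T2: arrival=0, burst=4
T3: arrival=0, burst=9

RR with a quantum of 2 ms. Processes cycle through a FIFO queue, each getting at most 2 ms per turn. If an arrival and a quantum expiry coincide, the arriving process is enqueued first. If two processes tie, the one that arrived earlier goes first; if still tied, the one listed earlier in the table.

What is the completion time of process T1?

Gantt: | T1 0-2 | T2 2-4 | T3 4-6 | T1 6-8 | T2 8-10 | T3 10-12 | T1 12-14 | T3 14-16 | T1 16-18 | T3 18-20 | T1 20-22 | T3 22-23 | T1 23-25 |
Completion: T1=25  T2=10  T3=23
Turnaround (C−A): T1=25  T2=10  T3=23

25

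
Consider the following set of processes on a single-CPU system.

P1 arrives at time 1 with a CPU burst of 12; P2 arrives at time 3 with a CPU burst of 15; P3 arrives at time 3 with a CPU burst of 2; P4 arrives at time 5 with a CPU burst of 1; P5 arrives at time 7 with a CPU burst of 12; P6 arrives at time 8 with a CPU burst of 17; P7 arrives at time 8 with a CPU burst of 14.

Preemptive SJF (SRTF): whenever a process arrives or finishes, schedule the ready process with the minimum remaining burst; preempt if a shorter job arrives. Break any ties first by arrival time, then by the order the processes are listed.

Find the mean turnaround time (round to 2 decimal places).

27.57

Timeline: | idle 0-1 | P1 1-3 | P3 3-5 | P4 5-6 | P1 6-16 | P5 16-28 | P7 28-42 | P2 42-57 | P6 57-74 |
Completion: P1=16  P2=57  P3=5  P4=6  P5=28  P6=74  P7=42
Turnaround (C−A): P1=15  P2=54  P3=2  P4=1  P5=21  P6=66  P7=34
Turnaround times: P1=15, P2=54, P3=2, P4=1, P5=21, P6=66, P7=34
Average turnaround = (15+54+2+1+21+66+34) / 7 = 193/7 = 27.57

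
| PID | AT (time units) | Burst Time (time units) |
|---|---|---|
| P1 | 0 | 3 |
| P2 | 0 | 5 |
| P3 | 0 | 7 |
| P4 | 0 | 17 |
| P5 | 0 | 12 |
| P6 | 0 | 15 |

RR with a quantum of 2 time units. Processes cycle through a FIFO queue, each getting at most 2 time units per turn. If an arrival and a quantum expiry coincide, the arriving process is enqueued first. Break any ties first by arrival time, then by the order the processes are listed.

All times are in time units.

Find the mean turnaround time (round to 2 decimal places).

Timeline: | P1 0-2 | P2 2-4 | P3 4-6 | P4 6-8 | P5 8-10 | P6 10-12 | P1 12-13 | P2 13-15 | P3 15-17 | P4 17-19 | P5 19-21 | P6 21-23 | P2 23-24 | P3 24-26 | P4 26-28 | P5 28-30 | P6 30-32 | P3 32-33 | P4 33-35 | P5 35-37 | P6 37-39 | P4 39-41 | P5 41-43 | P6 43-45 | P4 45-47 | P5 47-49 | P6 49-51 | P4 51-53 | P6 53-55 | P4 55-57 | P6 57-58 | P4 58-59 |
Completion: P1=13  P2=24  P3=33  P4=59  P5=49  P6=58
Turnaround (C−A): P1=13  P2=24  P3=33  P4=59  P5=49  P6=58
Turnaround times: P1=13, P2=24, P3=33, P4=59, P5=49, P6=58
Average turnaround = (13+24+33+59+49+58) / 6 = 236/6 = 39.33

39.33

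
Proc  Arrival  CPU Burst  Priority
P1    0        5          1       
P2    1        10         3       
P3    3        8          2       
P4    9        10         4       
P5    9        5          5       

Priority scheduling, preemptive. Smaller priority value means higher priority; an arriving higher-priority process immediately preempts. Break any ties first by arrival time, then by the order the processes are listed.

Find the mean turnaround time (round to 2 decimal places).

18.00

Gantt: | P1 0-5 | P3 5-13 | P2 13-23 | P4 23-33 | P5 33-38 |
Completion: P1=5  P2=23  P3=13  P4=33  P5=38
Turnaround (C−A): P1=5  P2=22  P3=10  P4=24  P5=29
Turnaround times: P1=5, P2=22, P3=10, P4=24, P5=29
Average turnaround = (5+22+10+24+29) / 5 = 90/5 = 18.00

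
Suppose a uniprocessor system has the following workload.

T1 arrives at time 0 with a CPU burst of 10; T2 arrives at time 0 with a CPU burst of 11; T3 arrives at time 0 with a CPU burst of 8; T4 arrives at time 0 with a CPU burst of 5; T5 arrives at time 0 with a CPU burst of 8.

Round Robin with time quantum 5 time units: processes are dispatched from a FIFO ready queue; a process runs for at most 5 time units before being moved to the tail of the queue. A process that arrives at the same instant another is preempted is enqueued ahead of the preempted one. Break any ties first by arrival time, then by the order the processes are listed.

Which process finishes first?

Gantt: | T1 0-5 | T2 5-10 | T3 10-15 | T4 15-20 | T5 20-25 | T1 25-30 | T2 30-35 | T3 35-38 | T5 38-41 | T2 41-42 |
Completion: T1=30  T2=42  T3=38  T4=20  T5=41
Turnaround (C−A): T1=30  T2=42  T3=38  T4=20  T5=41
Finish order: T4 → T1 → T3 → T5 → T2

T4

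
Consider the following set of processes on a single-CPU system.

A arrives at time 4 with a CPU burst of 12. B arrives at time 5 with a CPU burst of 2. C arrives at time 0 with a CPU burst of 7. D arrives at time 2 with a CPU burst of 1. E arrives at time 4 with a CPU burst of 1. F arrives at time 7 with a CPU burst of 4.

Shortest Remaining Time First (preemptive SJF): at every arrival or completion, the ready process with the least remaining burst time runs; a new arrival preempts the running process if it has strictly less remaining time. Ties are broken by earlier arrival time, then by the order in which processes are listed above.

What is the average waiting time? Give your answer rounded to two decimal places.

3.17

Schedule: | C 0-2 | D 2-3 | C 3-4 | E 4-5 | B 5-7 | C 7-11 | F 11-15 | A 15-27 |
Completion: A=27  B=7  C=11  D=3  E=5  F=15
Turnaround (C−A): A=23  B=2  C=11  D=1  E=1  F=8
Waiting times: A=11, B=0, C=4, D=0, E=0, F=4
Average waiting = (11+0+4+0+0+4) / 6 = 19/6 = 3.17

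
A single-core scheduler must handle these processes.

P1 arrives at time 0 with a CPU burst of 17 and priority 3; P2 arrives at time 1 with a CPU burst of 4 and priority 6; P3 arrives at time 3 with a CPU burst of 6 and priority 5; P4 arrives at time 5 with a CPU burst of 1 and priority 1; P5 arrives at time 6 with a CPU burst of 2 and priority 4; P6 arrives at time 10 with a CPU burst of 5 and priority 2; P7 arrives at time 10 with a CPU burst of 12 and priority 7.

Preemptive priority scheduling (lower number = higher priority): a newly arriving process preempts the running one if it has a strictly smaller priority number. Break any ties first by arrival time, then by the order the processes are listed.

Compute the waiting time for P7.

Gantt: | P1 0-5 | P4 5-6 | P1 6-10 | P6 10-15 | P1 15-23 | P5 23-25 | P3 25-31 | P2 31-35 | P7 35-47 |
Completion: P1=23  P2=35  P3=31  P4=6  P5=25  P6=15  P7=47
Turnaround (C−A): P1=23  P2=34  P3=28  P4=1  P5=19  P6=5  P7=37
Waiting(P7) = turnaround − burst = 37 − 12 = 25

25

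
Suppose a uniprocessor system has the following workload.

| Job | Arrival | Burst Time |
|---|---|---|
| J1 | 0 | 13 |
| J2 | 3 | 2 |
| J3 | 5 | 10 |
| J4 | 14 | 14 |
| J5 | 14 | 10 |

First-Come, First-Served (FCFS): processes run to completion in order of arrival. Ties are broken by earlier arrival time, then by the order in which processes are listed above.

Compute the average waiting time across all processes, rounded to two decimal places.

Timeline: | J1 0-13 | J2 13-15 | J3 15-25 | J4 25-39 | J5 39-49 |
Completion: J1=13  J2=15  J3=25  J4=39  J5=49
Turnaround (C−A): J1=13  J2=12  J3=20  J4=25  J5=35
Waiting times: J1=0, J2=10, J3=10, J4=11, J5=25
Average waiting = (0+10+10+11+25) / 5 = 56/5 = 11.20

11.20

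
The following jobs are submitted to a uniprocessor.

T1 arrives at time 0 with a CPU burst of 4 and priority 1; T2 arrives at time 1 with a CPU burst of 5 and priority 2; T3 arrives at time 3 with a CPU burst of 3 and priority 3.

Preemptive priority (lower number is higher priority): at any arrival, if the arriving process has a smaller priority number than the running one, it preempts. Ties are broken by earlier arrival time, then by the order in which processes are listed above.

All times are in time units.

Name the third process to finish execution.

Timeline: | T1 0-4 | T2 4-9 | T3 9-12 |
Completion: T1=4  T2=9  T3=12
Turnaround (C−A): T1=4  T2=8  T3=9
Finish order: T1 → T2 → T3

T3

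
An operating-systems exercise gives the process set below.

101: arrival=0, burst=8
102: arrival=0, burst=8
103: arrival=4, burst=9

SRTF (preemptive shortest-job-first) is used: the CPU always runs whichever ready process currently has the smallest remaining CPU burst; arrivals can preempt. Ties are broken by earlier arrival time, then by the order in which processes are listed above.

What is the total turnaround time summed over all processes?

Timeline: | 101 0-8 | 102 8-16 | 103 16-25 |
Completion: 101=8  102=16  103=25
Turnaround (C−A): 101=8  102=16  103=21
Turnaround = completion − arrival: 101=8, 102=16, 103=21
Total turnaround = 8 + 16 + 21 = 45

45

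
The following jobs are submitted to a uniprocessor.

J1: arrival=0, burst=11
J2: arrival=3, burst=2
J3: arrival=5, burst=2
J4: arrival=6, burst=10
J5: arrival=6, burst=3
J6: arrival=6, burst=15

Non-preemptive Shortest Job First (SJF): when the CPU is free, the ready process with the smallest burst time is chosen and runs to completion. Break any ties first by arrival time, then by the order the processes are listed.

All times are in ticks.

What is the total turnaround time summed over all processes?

Schedule: | J1 0-11 | J2 11-13 | J3 13-15 | J5 15-18 | J4 18-28 | J6 28-43 |
Completion: J1=11  J2=13  J3=15  J4=28  J5=18  J6=43
Turnaround (C−A): J1=11  J2=10  J3=10  J4=22  J5=12  J6=37
Turnaround = completion − arrival: J1=11, J2=10, J3=10, J4=22, J5=12, J6=37
Total turnaround = 11 + 10 + 10 + 22 + 12 + 37 = 102

102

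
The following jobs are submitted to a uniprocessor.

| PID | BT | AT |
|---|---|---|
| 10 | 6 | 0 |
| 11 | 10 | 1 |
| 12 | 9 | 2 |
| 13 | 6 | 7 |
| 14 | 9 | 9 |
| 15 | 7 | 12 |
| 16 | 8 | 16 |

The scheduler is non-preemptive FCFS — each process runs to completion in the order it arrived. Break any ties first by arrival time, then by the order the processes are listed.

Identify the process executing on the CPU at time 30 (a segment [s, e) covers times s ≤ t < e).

Schedule: | 10 0-6 | 11 6-16 | 12 16-25 | 13 25-31 | 14 31-40 | 15 40-47 | 16 47-55 |
Completion: 10=6  11=16  12=25  13=31  14=40  15=47  16=55
Turnaround (C−A): 10=6  11=15  12=23  13=24  14=31  15=35  16=39

13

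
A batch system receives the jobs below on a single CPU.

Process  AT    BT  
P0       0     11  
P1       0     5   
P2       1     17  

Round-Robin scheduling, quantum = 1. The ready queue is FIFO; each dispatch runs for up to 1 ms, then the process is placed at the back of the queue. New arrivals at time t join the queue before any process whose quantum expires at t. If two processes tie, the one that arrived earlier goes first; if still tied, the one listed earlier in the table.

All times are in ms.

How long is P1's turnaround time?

14

Gantt: | P0 0-1 | P1 1-2 | P2 2-3 | P0 3-4 | P1 4-5 | P2 5-6 | P0 6-7 | P1 7-8 | P2 8-9 | P0 9-10 | P1 10-11 | P2 11-12 | P0 12-13 | P1 13-14 | P2 14-15 | P0 15-16 | P2 16-17 | P0 17-18 | P2 18-19 | P0 19-20 | P2 20-21 | P0 21-22 | P2 22-23 | P0 23-24 | P2 24-25 | P0 25-26 | P2 26-33 |
Completion: P0=26  P1=14  P2=33
Turnaround (C−A): P0=26  P1=14  P2=32
Turnaround(P1) = completion − arrival = 14 − 0 = 14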